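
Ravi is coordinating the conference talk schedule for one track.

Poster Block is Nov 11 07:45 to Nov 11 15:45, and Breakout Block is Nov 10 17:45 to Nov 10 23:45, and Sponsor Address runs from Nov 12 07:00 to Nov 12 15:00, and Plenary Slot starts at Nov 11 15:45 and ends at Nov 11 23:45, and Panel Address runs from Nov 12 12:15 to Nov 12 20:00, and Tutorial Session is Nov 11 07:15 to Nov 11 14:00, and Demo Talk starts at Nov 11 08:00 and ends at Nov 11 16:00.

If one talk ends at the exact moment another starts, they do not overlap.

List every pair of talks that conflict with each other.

Sorted by start: Breakout Block, Tutorial Session, Poster Block, Demo Talk, Plenary Slot, Sponsor Address, Panel Address.
Tutorial Session starts after Breakout Block ends; Breakout Block is clear from here.
Poster Block starts before Tutorial Session ends → Tutorial Session and Poster Block overlap.
Demo Talk starts before Tutorial Session ends → Tutorial Session and Demo Talk overlap.
Plenary Slot starts after Tutorial Session ends; Tutorial Session is clear from here.
Demo Talk starts before Poster Block ends → Poster Block and Demo Talk overlap.
Plenary Slot starts exactly when Poster Block ends (back-to-back, no overlap); Poster Block is clear from here.
Plenary Slot starts before Demo Talk ends → Demo Talk and Plenary Slot overlap.
Sponsor Address starts after Demo Talk ends; Demo Talk is clear from here.
Sponsor Address starts after Plenary Slot ends; Plenary Slot is clear from here.
Panel Address starts before Sponsor Address ends → Sponsor Address and Panel Address overlap.

Demo Talk & Plenary Slot, Demo Talk & Poster Block, Demo Talk & Tutorial Session, Panel Address & Sponsor Address, Poster Block & Tutorial Session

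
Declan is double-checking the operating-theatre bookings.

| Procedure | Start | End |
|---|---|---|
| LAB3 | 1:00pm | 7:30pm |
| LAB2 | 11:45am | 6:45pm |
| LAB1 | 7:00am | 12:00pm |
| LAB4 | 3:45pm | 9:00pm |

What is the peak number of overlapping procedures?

Walk through starts and ends in time order (an end at T is processed before a start at T):
7:00am start LAB1 → 1
11:45am start LAB2 → 2
12:00pm end LAB1 → 1
1:00pm start LAB3 → 2
3:45pm start LAB4 → 3
6:45pm end LAB2 → 2
7:30pm end LAB3 → 1
9:00pm end LAB4 → 0
Peak is 3, at 3:45pm (LAB2, LAB3, LAB4).

3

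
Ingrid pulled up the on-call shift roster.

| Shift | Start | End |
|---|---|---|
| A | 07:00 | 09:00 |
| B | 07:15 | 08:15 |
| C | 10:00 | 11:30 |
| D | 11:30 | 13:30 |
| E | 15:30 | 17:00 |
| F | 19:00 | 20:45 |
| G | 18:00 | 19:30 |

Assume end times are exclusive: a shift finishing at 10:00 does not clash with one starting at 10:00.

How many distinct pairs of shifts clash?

2

Sorted by start: A, B, C, D, E, G, F.
B starts before A ends → A and B overlap.
C starts after A ends — done with A.
C starts after B ends — done with B.
D starts exactly when C ends (back-to-back, no overlap) — done with C.
E starts after D ends — done with D.
G starts after E ends — done with E.
F starts before G ends → G and F overlap.
Overlapping pairs: A & B, F & G — 2 in total.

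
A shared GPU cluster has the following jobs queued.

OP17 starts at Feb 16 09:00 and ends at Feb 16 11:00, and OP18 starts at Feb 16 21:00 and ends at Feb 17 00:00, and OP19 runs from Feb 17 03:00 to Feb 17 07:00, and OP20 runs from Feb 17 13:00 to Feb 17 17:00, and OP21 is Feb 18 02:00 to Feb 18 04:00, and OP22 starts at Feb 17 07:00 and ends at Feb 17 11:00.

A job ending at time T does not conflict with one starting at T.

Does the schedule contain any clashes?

Sorted by start: OP17, OP18, OP19, OP22, OP20, OP21.
OP18 starts after OP17 ends — done with OP17.
OP19 starts after OP18 ends — done with OP18.
OP22 starts exactly when OP19 ends (back-to-back, no overlap) — done with OP19.
OP20 starts after OP22 ends — done with OP22.
OP21 starts after OP20 ends.
Every pair is clear; the schedule has no overlaps.

No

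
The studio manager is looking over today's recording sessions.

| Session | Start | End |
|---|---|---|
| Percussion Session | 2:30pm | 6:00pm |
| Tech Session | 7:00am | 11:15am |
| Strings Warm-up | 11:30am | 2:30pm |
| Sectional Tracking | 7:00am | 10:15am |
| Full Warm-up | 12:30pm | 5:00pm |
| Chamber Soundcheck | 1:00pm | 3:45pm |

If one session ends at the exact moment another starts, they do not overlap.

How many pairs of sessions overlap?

6

Check each pair: they overlap iff neither finishes before the other starts.
Sorted by start: Sectional Tracking, Tech Session, Strings Warm-up, Full Warm-up, Chamber Soundcheck, Percussion Session.
Tech Session starts before Sectional Tracking ends → Sectional Tracking and Tech Session overlap.
Strings Warm-up starts after Sectional Tracking ends — done with Sectional Tracking.
Strings Warm-up starts after Tech Session ends — done with Tech Session.
Full Warm-up starts before Strings Warm-up ends → Strings Warm-up and Full Warm-up overlap.
Chamber Soundcheck starts before Strings Warm-up ends → Strings Warm-up and Chamber Soundcheck overlap.
Percussion Session starts exactly when Strings Warm-up ends (back-to-back, no overlap).
Chamber Soundcheck starts before Full Warm-up ends → Full Warm-up and Chamber Soundcheck overlap.
Percussion Session starts before Full Warm-up ends → Full Warm-up and Percussion Session overlap.
Percussion Session starts before Chamber Soundcheck ends → Chamber Soundcheck and Percussion Session overlap.
Overlapping pairs: Chamber Soundcheck & Full Warm-up, Chamber Soundcheck & Percussion Session, Chamber Soundcheck & Strings Warm-up, Full Warm-up & Percussion Session, Full Warm-up & Strings Warm-up, Sectional Tracking & Tech Session — 6 in total.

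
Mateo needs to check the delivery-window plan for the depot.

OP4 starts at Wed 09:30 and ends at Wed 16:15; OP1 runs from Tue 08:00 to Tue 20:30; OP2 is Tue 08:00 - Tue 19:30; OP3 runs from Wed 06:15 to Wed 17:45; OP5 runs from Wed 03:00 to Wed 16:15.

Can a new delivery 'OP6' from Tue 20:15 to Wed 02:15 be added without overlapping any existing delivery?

No — it overlaps OP1

OP1: starts Tue 08:00 before OP6 ends Wed 02:15, and ends Tue 20:30 after OP6 starts Tue 20:15 → overlap.
OP2: ends Tue 19:30 at or before OP6 starts Tue 20:15 → clear.
OP5: starts Wed 03:00 at or after OP6 ends Wed 02:15 → clear.
OP3: starts Wed 06:15 at or after OP6 ends Wed 02:15 → clear.
OP4: starts Wed 09:30 at or after OP6 ends Wed 02:15 → clear.
OP6 overlaps OP1.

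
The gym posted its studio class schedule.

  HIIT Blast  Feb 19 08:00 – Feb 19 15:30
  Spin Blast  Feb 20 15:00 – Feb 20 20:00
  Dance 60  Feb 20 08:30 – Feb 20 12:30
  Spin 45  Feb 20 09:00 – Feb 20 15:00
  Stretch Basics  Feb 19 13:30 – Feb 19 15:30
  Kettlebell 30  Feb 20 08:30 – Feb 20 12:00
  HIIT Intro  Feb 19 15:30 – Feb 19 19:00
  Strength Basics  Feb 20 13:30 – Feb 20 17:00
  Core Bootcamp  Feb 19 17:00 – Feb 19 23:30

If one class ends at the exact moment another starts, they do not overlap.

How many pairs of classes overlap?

7

Two intervals overlap when each starts before the other ends.
Sorted by start: HIIT Blast, Stretch Basics, HIIT Intro, Core Bootcamp, Kettlebell 30, Dance 60, Spin 45, Strength Basics, Spin Blast.
Stretch Basics starts before HIIT Blast ends → HIIT Blast and Stretch Basics overlap.
HIIT Intro starts exactly when HIIT Blast ends (back-to-back, no overlap), so nothing later overlaps HIIT Blast either.
HIIT Intro starts exactly when Stretch Basics ends (back-to-back, no overlap), so nothing later overlaps Stretch Basics either.
Core Bootcamp starts before HIIT Intro ends → HIIT Intro and Core Bootcamp overlap.
Kettlebell 30 starts after HIIT Intro ends, so nothing later overlaps HIIT Intro either.
Kettlebell 30 starts after Core Bootcamp ends, so nothing later overlaps Core Bootcamp either.
Dance 60 starts before Kettlebell 30 ends → Kettlebell 30 and Dance 60 overlap.
Spin 45 starts before Kettlebell 30 ends → Kettlebell 30 and Spin 45 overlap.
Strength Basics starts after Kettlebell 30 ends, so nothing later overlaps Kettlebell 30 either.
Spin 45 starts before Dance 60 ends → Dance 60 and Spin 45 overlap.
Strength Basics starts after Dance 60 ends, so nothing later overlaps Dance 60 either.
Strength Basics starts before Spin 45 ends → Spin 45 and Strength Basics overlap.
Spin Blast starts exactly when Spin 45 ends (back-to-back, no overlap).
Spin Blast starts before Strength Basics ends → Strength Basics and Spin Blast overlap.
Overlapping pairs: Core Bootcamp & HIIT Intro, Dance 60 & Kettlebell 30, Dance 60 & Spin 45, HIIT Blast & Stretch Basics, Kettlebell 30 & Spin 45, Spin 45 & Strength Basics, Spin Blast & Strength Basics — 7 in total.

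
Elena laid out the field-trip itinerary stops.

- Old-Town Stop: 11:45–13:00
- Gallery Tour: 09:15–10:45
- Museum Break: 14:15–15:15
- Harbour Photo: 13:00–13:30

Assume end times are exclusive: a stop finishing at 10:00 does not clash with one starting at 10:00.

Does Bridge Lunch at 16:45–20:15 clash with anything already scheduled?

No — it doesn't clash with anything

Gallery Tour: ends 10:45 at or before Bridge Lunch starts 16:45 → clear.
Old-Town Stop: ends 13:00 at or before Bridge Lunch starts 16:45 → clear.
Harbour Photo: ends 13:30 at or before Bridge Lunch starts 16:45 → clear.
Museum Break: ends 15:15 at or before Bridge Lunch starts 16:45 → clear.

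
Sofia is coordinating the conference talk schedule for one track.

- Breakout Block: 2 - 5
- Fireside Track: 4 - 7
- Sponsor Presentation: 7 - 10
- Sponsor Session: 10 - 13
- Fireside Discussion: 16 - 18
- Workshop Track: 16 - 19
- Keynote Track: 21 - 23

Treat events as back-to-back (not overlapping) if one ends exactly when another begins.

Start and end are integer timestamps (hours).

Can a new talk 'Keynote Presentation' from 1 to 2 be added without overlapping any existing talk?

Yes — the slot is free

Breakout Block: starts 2 at or after Keynote Presentation ends 2 → clear.
Fireside Track: starts 4 at or after Keynote Presentation ends 2 → clear.
Sponsor Presentation: starts 7 at or after Keynote Presentation ends 2 → clear.
Sponsor Session: starts 10 at or after Keynote Presentation ends 2 → clear.
Fireside Discussion: starts 16 at or after Keynote Presentation ends 2 → clear.
Workshop Track: starts 16 at or after Keynote Presentation ends 2 → clear.
Keynote Track: starts 21 at or after Keynote Presentation ends 2 → clear.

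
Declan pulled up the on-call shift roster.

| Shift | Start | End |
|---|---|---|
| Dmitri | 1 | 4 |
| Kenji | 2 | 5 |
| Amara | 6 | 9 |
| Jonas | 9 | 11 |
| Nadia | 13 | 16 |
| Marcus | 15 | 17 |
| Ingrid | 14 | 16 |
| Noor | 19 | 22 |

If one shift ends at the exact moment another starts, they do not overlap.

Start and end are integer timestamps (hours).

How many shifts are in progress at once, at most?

3

Sort all start/end points and keep a running count:
1 start Dmitri → 1
2 start Kenji → 2
4 end Dmitri → 1
5 end Kenji → 0
6 start Amara → 1
9 end Amara → 0
9 start Jonas → 1
11 end Jonas → 0
13 start Nadia → 1
14 start Ingrid → 2
15 start Marcus → 3
16 end Ingrid → 2
16 end Nadia → 1
17 end Marcus → 0
19 start Noor → 1
22 end Noor → 0
Peak is 3, at 15 (Ingrid, Marcus, Nadia).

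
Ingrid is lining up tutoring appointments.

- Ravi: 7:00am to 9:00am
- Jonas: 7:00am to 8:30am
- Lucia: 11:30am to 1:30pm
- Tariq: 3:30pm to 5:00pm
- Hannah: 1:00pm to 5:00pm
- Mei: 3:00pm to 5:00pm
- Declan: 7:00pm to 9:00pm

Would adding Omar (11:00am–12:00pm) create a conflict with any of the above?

Ravi: ends 9:00am at or before Omar starts 11:00am → clear.
Jonas: ends 8:30am at or before Omar starts 11:00am → clear.
Lucia: starts 11:30am before Omar ends 12:00pm, and ends 1:30pm after Omar starts 11:00am → overlap.
Hannah: starts 1:00pm at or after Omar ends 12:00pm → clear.
Mei: starts 3:00pm at or after Omar ends 12:00pm → clear.
Tariq: starts 3:30pm at or after Omar ends 12:00pm → clear.
Declan: starts 7:00pm at or after Omar ends 12:00pm → clear.
Omar overlaps Lucia.

Yes — it overlaps Lucia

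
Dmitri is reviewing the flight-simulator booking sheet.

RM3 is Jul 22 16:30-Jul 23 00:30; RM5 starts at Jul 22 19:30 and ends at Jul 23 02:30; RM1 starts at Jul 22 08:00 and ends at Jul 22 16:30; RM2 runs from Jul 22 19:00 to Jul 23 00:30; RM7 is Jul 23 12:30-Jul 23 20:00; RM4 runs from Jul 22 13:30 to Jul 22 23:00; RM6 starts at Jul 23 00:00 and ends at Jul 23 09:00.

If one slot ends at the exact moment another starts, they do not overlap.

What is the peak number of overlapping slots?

4

Sort all start/end points and keep a running count:
Jul 22 08:00 start RM1 → 1
Jul 22 13:30 start RM4 → 2
Jul 22 16:30 end RM1 → 1
Jul 22 16:30 start RM3 → 2
Jul 22 19:00 start RM2 → 3
Jul 22 19:30 start RM5 → 4
Jul 22 23:00 end RM4 → 3
Jul 23 00:00 start RM6 → 4
Jul 23 00:30 end RM2 → 3
Jul 23 00:30 end RM3 → 2
Jul 23 02:30 end RM5 → 1
Jul 23 09:00 end RM6 → 0
Jul 23 12:30 start RM7 → 1
Jul 23 20:00 end RM7 → 0
Peak is 4, at Jul 22 19:30 (RM2, RM3, RM4, RM5).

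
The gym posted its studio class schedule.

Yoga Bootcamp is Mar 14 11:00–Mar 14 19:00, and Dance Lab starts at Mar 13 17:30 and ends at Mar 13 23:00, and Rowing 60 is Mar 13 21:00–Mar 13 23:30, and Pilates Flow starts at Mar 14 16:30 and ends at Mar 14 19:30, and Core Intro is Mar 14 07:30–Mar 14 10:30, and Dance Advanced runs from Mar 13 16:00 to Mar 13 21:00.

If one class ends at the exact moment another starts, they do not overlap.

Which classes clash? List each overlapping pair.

Dance Advanced & Dance Lab, Dance Lab & Rowing 60, Pilates Flow & Yoga Bootcamp

Sorted by start: Dance Advanced, Dance Lab, Rowing 60, Core Intro, Yoga Bootcamp, Pilates Flow.
Dance Lab starts before Dance Advanced ends → Dance Advanced and Dance Lab overlap.
Rowing 60 starts exactly when Dance Advanced ends (back-to-back, no overlap); Dance Advanced is clear from here.
Rowing 60 starts before Dance Lab ends → Dance Lab and Rowing 60 overlap.
Core Intro starts after Dance Lab ends; Dance Lab is clear from here.
Core Intro starts after Rowing 60 ends; Rowing 60 is clear from here.
Yoga Bootcamp starts after Core Intro ends; Core Intro is clear from here.
Pilates Flow starts before Yoga Bootcamp ends → Yoga Bootcamp and Pilates Flow overlap.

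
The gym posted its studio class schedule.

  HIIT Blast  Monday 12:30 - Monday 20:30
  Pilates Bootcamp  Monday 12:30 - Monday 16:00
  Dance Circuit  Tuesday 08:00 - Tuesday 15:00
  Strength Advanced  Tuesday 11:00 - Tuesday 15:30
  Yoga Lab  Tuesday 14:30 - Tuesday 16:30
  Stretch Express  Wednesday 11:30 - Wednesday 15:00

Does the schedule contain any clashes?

Sorted by start: HIIT Blast, Pilates Bootcamp, Dance Circuit, Strength Advanced, Yoga Lab, Stretch Express.
Pilates Bootcamp starts before HIIT Blast ends → HIIT Blast and Pilates Bootcamp overlap.
That's a conflict, so the schedule is not conflict-free.

Yes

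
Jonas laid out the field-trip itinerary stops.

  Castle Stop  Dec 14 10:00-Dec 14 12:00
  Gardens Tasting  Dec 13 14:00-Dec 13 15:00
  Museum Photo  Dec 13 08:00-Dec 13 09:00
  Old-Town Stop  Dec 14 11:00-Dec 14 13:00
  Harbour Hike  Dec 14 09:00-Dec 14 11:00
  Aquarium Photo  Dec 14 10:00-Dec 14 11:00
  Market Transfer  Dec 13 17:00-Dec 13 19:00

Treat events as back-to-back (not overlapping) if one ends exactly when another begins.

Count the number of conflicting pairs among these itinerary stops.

4

Two intervals overlap when each starts before the other ends.
Sorted by start: Museum Photo, Gardens Tasting, Market Transfer, Harbour Hike, Aquarium Photo, Castle Stop, Old-Town Stop.
Gardens Tasting starts after Museum Photo ends; Museum Photo is clear from here.
Market Transfer starts after Gardens Tasting ends; Gardens Tasting is clear from here.
Harbour Hike starts after Market Transfer ends; Market Transfer is clear from here.
Aquarium Photo starts before Harbour Hike ends → Harbour Hike and Aquarium Photo overlap.
Castle Stop starts before Harbour Hike ends → Harbour Hike and Castle Stop overlap.
Old-Town Stop starts exactly when Harbour Hike ends (back-to-back, no overlap).
Castle Stop starts before Aquarium Photo ends → Aquarium Photo and Castle Stop overlap.
Old-Town Stop starts exactly when Aquarium Photo ends (back-to-back, no overlap).
Old-Town Stop starts before Castle Stop ends → Castle Stop and Old-Town Stop overlap.
Overlapping pairs: Aquarium Photo & Castle Stop, Aquarium Photo & Harbour Hike, Castle Stop & Harbour Hike, Castle Stop & Old-Town Stop — 4 in total.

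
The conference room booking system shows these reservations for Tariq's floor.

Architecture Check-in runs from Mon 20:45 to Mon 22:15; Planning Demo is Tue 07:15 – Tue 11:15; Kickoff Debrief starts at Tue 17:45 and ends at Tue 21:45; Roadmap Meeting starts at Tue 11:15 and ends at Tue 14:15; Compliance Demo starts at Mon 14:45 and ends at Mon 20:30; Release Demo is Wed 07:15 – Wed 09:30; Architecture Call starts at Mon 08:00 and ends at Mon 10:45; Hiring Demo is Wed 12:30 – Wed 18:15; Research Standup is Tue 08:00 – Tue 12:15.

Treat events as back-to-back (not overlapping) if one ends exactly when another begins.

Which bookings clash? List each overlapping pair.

Planning Demo & Research Standup, Research Standup & Roadmap Meeting

Two intervals overlap when each starts before the other ends.
Sorted by start: Architecture Call, Compliance Demo, Architecture Check-in, Planning Demo, Research Standup, Roadmap Meeting, Kickoff Debrief, Release Demo, Hiring Demo.
Compliance Demo starts after Architecture Call ends, so nothing later overlaps Architecture Call either.
Architecture Check-in starts after Compliance Demo ends, so nothing later overlaps Compliance Demo either.
Planning Demo starts after Architecture Check-in ends, so nothing later overlaps Architecture Check-in either.
Research Standup starts before Planning Demo ends → Planning Demo and Research Standup overlap.
Roadmap Meeting starts exactly when Planning Demo ends (back-to-back, no overlap), so nothing later overlaps Planning Demo either.
Roadmap Meeting starts before Research Standup ends → Research Standup and Roadmap Meeting overlap.
Kickoff Debrief starts after Research Standup ends, so nothing later overlaps Research Standup either.
Kickoff Debrief starts after Roadmap Meeting ends, so nothing later overlaps Roadmap Meeting either.
Release Demo starts after Kickoff Debrief ends, so nothing later overlaps Kickoff Debrief either.
Hiring Demo starts after Release Demo ends.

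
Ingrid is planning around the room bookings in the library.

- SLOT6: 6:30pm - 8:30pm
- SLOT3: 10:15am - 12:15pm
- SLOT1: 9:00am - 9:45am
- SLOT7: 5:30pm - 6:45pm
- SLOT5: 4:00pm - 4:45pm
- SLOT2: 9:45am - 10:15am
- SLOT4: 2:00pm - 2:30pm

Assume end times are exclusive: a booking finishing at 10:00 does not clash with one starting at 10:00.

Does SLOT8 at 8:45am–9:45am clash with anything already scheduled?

Yes — it overlaps SLOT1

SLOT1: starts 9:00am before SLOT8 ends 9:45am, and ends 9:45am after SLOT8 starts 8:45am → overlap.
SLOT2: starts 9:45am at or after SLOT8 ends 9:45am → clear.
SLOT3: starts 10:15am at or after SLOT8 ends 9:45am → clear.
SLOT4: starts 2:00pm at or after SLOT8 ends 9:45am → clear.
SLOT5: starts 4:00pm at or after SLOT8 ends 9:45am → clear.
SLOT7: starts 5:30pm at or after SLOT8 ends 9:45am → clear.
SLOT6: starts 6:30pm at or after SLOT8 ends 9:45am → clear.
SLOT8 overlaps SLOT1.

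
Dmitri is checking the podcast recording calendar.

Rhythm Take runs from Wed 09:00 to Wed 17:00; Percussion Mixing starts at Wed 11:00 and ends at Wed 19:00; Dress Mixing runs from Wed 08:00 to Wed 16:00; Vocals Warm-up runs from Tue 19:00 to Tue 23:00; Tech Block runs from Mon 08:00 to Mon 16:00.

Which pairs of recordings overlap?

Two intervals overlap when each starts before the other ends.
Sorted by start: Tech Block, Vocals Warm-up, Dress Mixing, Rhythm Take, Percussion Mixing.
Vocals Warm-up starts after Tech Block ends, so nothing later overlaps Tech Block either.
Dress Mixing starts after Vocals Warm-up ends, so nothing later overlaps Vocals Warm-up either.
Rhythm Take starts before Dress Mixing ends → Dress Mixing and Rhythm Take overlap.
Percussion Mixing starts before Dress Mixing ends → Dress Mixing and Percussion Mixing overlap.
Percussion Mixing starts before Rhythm Take ends → Rhythm Take and Percussion Mixing overlap.

Dress Mixing & Percussion Mixing, Dress Mixing & Rhythm Take, Percussion Mixing & Rhythm Take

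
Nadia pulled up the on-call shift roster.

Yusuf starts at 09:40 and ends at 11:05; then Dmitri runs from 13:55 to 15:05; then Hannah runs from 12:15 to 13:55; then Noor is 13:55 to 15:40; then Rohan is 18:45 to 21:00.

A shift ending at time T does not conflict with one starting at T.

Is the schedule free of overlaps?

Check each pair: they overlap iff neither finishes before the other starts.
Sorted by start: Yusuf, Hannah, Dmitri, Noor, Rohan.
Hannah starts after Yusuf ends, so Yusuf has no further overlaps.
Dmitri starts exactly when Hannah ends (back-to-back, no overlap), so Hannah has no further overlaps.
Noor starts before Dmitri ends → Dmitri and Noor overlap.
That's a conflict, so the schedule is not conflict-free.

No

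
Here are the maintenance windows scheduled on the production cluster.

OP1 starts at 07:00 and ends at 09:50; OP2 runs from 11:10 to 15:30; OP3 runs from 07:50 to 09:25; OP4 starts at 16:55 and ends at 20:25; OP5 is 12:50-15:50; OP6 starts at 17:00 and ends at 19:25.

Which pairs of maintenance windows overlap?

Sorted by start: OP1, OP3, OP2, OP5, OP4, OP6.
OP3 starts before OP1 ends → OP1 and OP3 overlap.
OP2 starts after OP1 ends, so nothing later overlaps OP1 either.
OP2 starts after OP3 ends, so nothing later overlaps OP3 either.
OP5 starts before OP2 ends → OP2 and OP5 overlap.
OP4 starts after OP2 ends, so nothing later overlaps OP2 either.
OP4 starts after OP5 ends, so nothing later overlaps OP5 either.
OP6 starts before OP4 ends → OP4 and OP6 overlap.

OP1 & OP3, OP2 & OP5, OP4 & OP6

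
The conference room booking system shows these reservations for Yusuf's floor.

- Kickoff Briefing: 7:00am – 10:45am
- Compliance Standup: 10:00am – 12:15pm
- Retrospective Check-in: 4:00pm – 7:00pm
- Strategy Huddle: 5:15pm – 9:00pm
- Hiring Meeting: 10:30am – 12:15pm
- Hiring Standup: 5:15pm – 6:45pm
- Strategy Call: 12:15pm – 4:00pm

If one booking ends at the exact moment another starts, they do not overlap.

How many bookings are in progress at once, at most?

3

Walk through starts and ends in time order (an end at T is processed before a start at T):
7:00am start Kickoff Briefing → 1
10:00am start Compliance Standup → 2
10:30am start Hiring Meeting → 3
10:45am end Kickoff Briefing → 2
12:15pm end Compliance Standup → 1
12:15pm end Hiring Meeting → 0
12:15pm start Strategy Call → 1
4:00pm end Strategy Call → 0
4:00pm start Retrospective Check-in → 1
5:15pm start Hiring Standup → 2
5:15pm start Strategy Huddle → 3
6:45pm end Hiring Standup → 2
7:00pm end Retrospective Check-in → 1
9:00pm end Strategy Huddle → 0
Peak is 3, at 10:30am (Compliance Standup, Hiring Meeting, Kickoff Briefing).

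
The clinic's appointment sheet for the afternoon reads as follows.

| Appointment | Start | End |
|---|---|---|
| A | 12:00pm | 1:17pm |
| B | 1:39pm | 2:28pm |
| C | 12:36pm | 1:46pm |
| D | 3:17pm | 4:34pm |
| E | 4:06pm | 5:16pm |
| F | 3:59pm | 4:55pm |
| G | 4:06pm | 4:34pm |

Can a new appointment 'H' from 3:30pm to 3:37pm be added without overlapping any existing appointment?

A: ends 1:17pm at or before H starts 3:30pm → clear.
C: ends 1:46pm at or before H starts 3:30pm → clear.
B: ends 2:28pm at or before H starts 3:30pm → clear.
D: starts 3:17pm before H ends 3:37pm, and ends 4:34pm after H starts 3:30pm → overlap.
F: starts 3:59pm at or after H ends 3:37pm → clear.
E: starts 4:06pm at or after H ends 3:37pm → clear.
G: starts 4:06pm at or after H ends 3:37pm → clear.
H overlaps D.

No — it overlaps D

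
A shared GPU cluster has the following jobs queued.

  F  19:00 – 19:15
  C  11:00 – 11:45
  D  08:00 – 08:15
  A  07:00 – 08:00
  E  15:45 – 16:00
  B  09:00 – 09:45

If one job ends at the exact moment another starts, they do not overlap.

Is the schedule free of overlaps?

Yes

Sorted by start: A, D, B, C, E, F.
D starts exactly when A ends (back-to-back, no overlap) — done with A.
B starts after D ends — done with D.
C starts after B ends — done with B.
E starts after C ends — done with C.
F starts after E ends.
Every pair is clear; the schedule has no overlaps.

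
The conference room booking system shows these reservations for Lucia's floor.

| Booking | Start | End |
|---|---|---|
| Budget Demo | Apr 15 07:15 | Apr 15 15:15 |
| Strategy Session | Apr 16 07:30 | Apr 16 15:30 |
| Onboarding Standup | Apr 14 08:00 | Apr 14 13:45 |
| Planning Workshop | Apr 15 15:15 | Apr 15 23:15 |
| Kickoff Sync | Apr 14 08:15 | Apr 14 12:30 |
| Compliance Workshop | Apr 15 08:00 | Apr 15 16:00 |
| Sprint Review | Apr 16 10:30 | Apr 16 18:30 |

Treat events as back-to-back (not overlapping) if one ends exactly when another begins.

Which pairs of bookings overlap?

Sorted by start: Onboarding Standup, Kickoff Sync, Budget Demo, Compliance Workshop, Planning Workshop, Strategy Session, Sprint Review.
Kickoff Sync starts before Onboarding Standup ends → Onboarding Standup and Kickoff Sync overlap.
Budget Demo starts after Onboarding Standup ends; Onboarding Standup is clear from here.
Budget Demo starts after Kickoff Sync ends; Kickoff Sync is clear from here.
Compliance Workshop starts before Budget Demo ends → Budget Demo and Compliance Workshop overlap.
Planning Workshop starts exactly when Budget Demo ends (back-to-back, no overlap); Budget Demo is clear from here.
Planning Workshop starts before Compliance Workshop ends → Compliance Workshop and Planning Workshop overlap.
Strategy Session starts after Compliance Workshop ends; Compliance Workshop is clear from here.
Strategy Session starts after Planning Workshop ends; Planning Workshop is clear from here.
Sprint Review starts before Strategy Session ends → Strategy Session and Sprint Review overlap.

Budget Demo & Compliance Workshop, Compliance Workshop & Planning Workshop, Kickoff Sync & Onboarding Standup, Sprint Review & Strategy Session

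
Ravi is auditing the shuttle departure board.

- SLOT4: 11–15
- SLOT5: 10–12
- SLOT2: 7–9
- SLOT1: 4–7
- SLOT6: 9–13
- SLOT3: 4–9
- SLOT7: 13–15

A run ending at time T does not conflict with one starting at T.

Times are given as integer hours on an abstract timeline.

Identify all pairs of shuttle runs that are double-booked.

SLOT1 & SLOT3, SLOT2 & SLOT3, SLOT4 & SLOT5, SLOT4 & SLOT6, SLOT4 & SLOT7, SLOT5 & SLOT6

Two intervals overlap when each starts before the other ends.
Sorted by start: SLOT1, SLOT3, SLOT2, SLOT6, SLOT5, SLOT4, SLOT7.
SLOT3 starts before SLOT1 ends → SLOT1 and SLOT3 overlap.
SLOT2 starts exactly when SLOT1 ends (back-to-back, no overlap), so SLOT1 has no further overlaps.
SLOT2 starts before SLOT3 ends → SLOT3 and SLOT2 overlap.
SLOT6 starts exactly when SLOT3 ends (back-to-back, no overlap), so SLOT3 has no further overlaps.
SLOT6 starts exactly when SLOT2 ends (back-to-back, no overlap), so SLOT2 has no further overlaps.
SLOT5 starts before SLOT6 ends → SLOT6 and SLOT5 overlap.
SLOT4 starts before SLOT6 ends → SLOT6 and SLOT4 overlap.
SLOT7 starts exactly when SLOT6 ends (back-to-back, no overlap).
SLOT4 starts before SLOT5 ends → SLOT5 and SLOT4 overlap.
SLOT7 starts after SLOT5 ends.
SLOT7 starts before SLOT4 ends → SLOT4 and SLOT7 overlap.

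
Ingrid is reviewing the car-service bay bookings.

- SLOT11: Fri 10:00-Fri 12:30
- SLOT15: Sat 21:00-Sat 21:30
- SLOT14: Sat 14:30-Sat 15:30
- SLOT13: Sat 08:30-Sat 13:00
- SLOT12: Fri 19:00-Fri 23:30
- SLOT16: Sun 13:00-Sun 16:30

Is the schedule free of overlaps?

Yes

Check each pair: they overlap iff neither finishes before the other starts.
Sorted by start: SLOT11, SLOT12, SLOT13, SLOT14, SLOT15, SLOT16.
SLOT12 starts after SLOT11 ends, so SLOT11 has no further overlaps.
SLOT13 starts after SLOT12 ends, so SLOT12 has no further overlaps.
SLOT14 starts after SLOT13 ends, so SLOT13 has no further overlaps.
SLOT15 starts after SLOT14 ends, so SLOT14 has no further overlaps.
SLOT16 starts after SLOT15 ends.
Every pair is clear; the schedule has no overlaps.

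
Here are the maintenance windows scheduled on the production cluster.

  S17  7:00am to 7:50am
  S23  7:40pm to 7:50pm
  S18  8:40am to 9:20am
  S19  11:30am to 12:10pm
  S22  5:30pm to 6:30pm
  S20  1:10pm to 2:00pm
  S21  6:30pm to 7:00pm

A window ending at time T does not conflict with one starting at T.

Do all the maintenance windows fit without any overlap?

Sorted by start: S17, S18, S19, S20, S22, S21, S23.
S18 starts after S17 ends, so nothing later overlaps S17 either.
S19 starts after S18 ends, so nothing later overlaps S18 either.
S20 starts after S19 ends, so nothing later overlaps S19 either.
S22 starts after S20 ends, so nothing later overlaps S20 either.
S21 starts exactly when S22 ends (back-to-back, no overlap), so nothing later overlaps S22 either.
S23 starts after S21 ends.
Every pair is clear; the schedule has no overlaps.

Yes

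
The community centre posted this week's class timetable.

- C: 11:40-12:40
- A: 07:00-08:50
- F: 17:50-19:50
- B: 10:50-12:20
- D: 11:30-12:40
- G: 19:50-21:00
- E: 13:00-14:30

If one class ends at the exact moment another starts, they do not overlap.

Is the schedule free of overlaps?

No

Sorted by start: A, B, D, C, E, F, G.
B starts after A ends, so nothing later overlaps A either.
D starts before B ends → B and D overlap.
That's a conflict, so the schedule is not conflict-free.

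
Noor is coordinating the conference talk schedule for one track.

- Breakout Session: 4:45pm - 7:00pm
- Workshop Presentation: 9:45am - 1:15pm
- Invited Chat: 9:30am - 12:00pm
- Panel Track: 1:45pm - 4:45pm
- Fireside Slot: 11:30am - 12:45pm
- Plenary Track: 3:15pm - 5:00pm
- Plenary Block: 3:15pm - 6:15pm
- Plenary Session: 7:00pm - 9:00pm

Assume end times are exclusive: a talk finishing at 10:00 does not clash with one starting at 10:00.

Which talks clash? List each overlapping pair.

Sorted by start: Invited Chat, Workshop Presentation, Fireside Slot, Panel Track, Plenary Track, Plenary Block, Breakout Session, Plenary Session.
Workshop Presentation starts before Invited Chat ends → Invited Chat and Workshop Presentation overlap.
Fireside Slot starts before Invited Chat ends → Invited Chat and Fireside Slot overlap.
Panel Track starts after Invited Chat ends — done with Invited Chat.
Fireside Slot starts before Workshop Presentation ends → Workshop Presentation and Fireside Slot overlap.
Panel Track starts after Workshop Presentation ends — done with Workshop Presentation.
Panel Track starts after Fireside Slot ends — done with Fireside Slot.
Plenary Track starts before Panel Track ends → Panel Track and Plenary Track overlap.
Plenary Block starts before Panel Track ends → Panel Track and Plenary Block overlap.
Breakout Session starts exactly when Panel Track ends (back-to-back, no overlap) — done with Panel Track.
Plenary Block starts before Plenary Track ends → Plenary Track and Plenary Block overlap.
Breakout Session starts before Plenary Track ends → Plenary Track and Breakout Session overlap.
Plenary Session starts after Plenary Track ends.
Breakout Session starts before Plenary Block ends → Plenary Block and Breakout Session overlap.
Plenary Session starts after Plenary Block ends.
Plenary Session starts exactly when Breakout Session ends (back-to-back, no overlap).

Breakout Session & Plenary Block, Breakout Session & Plenary Track, Fireside Slot & Invited Chat, Fireside Slot & Workshop Presentation, Invited Chat & Workshop Presentation, Panel Track & Plenary Block, Panel Track & Plenary Track, Plenary Block & Plenary Track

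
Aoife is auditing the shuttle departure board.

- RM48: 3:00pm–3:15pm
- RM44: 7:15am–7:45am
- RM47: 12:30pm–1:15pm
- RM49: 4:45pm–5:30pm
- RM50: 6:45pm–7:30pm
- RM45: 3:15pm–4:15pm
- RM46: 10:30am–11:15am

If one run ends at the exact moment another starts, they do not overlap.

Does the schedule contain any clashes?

No

Sorted by start: RM44, RM46, RM47, RM48, RM45, RM49, RM50.
RM46 starts after RM44 ends, so RM44 has no further overlaps.
RM47 starts after RM46 ends, so RM46 has no further overlaps.
RM48 starts after RM47 ends, so RM47 has no further overlaps.
RM45 starts exactly when RM48 ends (back-to-back, no overlap), so RM48 has no further overlaps.
RM49 starts after RM45 ends, so RM45 has no further overlaps.
RM50 starts after RM49 ends.
Every pair is clear; the schedule has no overlaps.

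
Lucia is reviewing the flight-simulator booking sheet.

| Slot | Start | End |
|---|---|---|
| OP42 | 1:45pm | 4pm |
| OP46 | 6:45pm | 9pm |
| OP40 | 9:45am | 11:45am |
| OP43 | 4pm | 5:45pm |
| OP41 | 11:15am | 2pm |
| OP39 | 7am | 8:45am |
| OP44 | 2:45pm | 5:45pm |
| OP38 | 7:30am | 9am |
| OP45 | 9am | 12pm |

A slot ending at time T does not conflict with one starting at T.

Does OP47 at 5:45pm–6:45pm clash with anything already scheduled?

No — it doesn't clash with anything

OP39: ends 8:45am at or before OP47 starts 5:45pm → clear.
OP38: ends 9am at or before OP47 starts 5:45pm → clear.
OP45: ends 12pm at or before OP47 starts 5:45pm → clear.
OP40: ends 11:45am at or before OP47 starts 5:45pm → clear.
OP41: ends 2pm at or before OP47 starts 5:45pm → clear.
OP42: ends 4pm at or before OP47 starts 5:45pm → clear.
OP44: ends 5:45pm at or before OP47 starts 5:45pm → clear.
OP43: ends 5:45pm at or before OP47 starts 5:45pm → clear.
OP46: starts 6:45pm at or after OP47 ends 6:45pm → clear.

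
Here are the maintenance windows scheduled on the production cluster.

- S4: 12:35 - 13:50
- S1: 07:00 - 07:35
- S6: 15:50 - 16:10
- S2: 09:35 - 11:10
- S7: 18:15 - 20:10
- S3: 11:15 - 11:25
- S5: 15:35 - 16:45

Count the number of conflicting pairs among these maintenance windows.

1

Sorted by start: S1, S2, S3, S4, S5, S6, S7.
S2 starts after S1 ends, so S1 has no further overlaps.
S3 starts after S2 ends, so S2 has no further overlaps.
S4 starts after S3 ends, so S3 has no further overlaps.
S5 starts after S4 ends, so S4 has no further overlaps.
S6 starts before S5 ends → S5 and S6 overlap.
S7 starts after S5 ends.
S7 starts after S6 ends.
Overlapping pairs: S5 & S6 — 1 in total.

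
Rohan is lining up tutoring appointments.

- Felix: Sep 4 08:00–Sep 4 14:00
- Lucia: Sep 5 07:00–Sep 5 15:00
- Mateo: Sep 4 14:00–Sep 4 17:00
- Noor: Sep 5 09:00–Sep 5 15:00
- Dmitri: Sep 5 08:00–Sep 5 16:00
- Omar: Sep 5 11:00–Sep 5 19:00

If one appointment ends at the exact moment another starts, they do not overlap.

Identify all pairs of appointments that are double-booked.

Two intervals overlap when each starts before the other ends.
Sorted by start: Felix, Mateo, Lucia, Dmitri, Noor, Omar.
Mateo starts exactly when Felix ends (back-to-back, no overlap), so Felix has no further overlaps.
Lucia starts after Mateo ends, so Mateo has no further overlaps.
Dmitri starts before Lucia ends → Lucia and Dmitri overlap.
Noor starts before Lucia ends → Lucia and Noor overlap.
Omar starts before Lucia ends → Lucia and Omar overlap.
Noor starts before Dmitri ends → Dmitri and Noor overlap.
Omar starts before Dmitri ends → Dmitri and Omar overlap.
Omar starts before Noor ends → Noor and Omar overlap.

Dmitri & Lucia, Dmitri & Noor, Dmitri & Omar, Lucia & Noor, Lucia & Omar, Noor & Omar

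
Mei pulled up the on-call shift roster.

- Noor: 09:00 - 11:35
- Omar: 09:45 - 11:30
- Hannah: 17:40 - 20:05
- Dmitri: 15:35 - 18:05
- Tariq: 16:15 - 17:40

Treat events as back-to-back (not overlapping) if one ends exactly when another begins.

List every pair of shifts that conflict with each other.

Sorted by start: Noor, Omar, Dmitri, Tariq, Hannah.
Omar starts before Noor ends → Noor and Omar overlap.
Dmitri starts after Noor ends, so nothing later overlaps Noor either.
Dmitri starts after Omar ends, so nothing later overlaps Omar either.
Tariq starts before Dmitri ends → Dmitri and Tariq overlap.
Hannah starts before Dmitri ends → Dmitri and Hannah overlap.
Hannah starts exactly when Tariq ends (back-to-back, no overlap).

Dmitri & Hannah, Dmitri & Tariq, Noor & Omar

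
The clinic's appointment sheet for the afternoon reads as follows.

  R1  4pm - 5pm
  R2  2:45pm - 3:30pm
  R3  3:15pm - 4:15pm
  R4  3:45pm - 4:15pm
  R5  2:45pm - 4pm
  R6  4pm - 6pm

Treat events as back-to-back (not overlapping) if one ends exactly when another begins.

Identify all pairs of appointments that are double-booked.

Sorted by start: R2, R5, R3, R4, R1, R6.
R5 starts before R2 ends → R2 and R5 overlap.
R3 starts before R2 ends → R2 and R3 overlap.
R4 starts after R2 ends, so nothing later overlaps R2 either.
R3 starts before R5 ends → R5 and R3 overlap.
R4 starts before R5 ends → R5 and R4 overlap.
R1 starts exactly when R5 ends (back-to-back, no overlap), so nothing later overlaps R5 either.
R4 starts before R3 ends → R3 and R4 overlap.
R1 starts before R3 ends → R3 and R1 overlap.
R6 starts before R3 ends → R3 and R6 overlap.
R1 starts before R4 ends → R4 and R1 overlap.
R6 starts before R4 ends → R4 and R6 overlap.
R6 starts before R1 ends → R1 and R6 overlap.

R1 & R3, R1 & R4, R1 & R6, R2 & R3, R2 & R5, R3 & R4, R3 & R5, R3 & R6, R4 & R5, R4 & R6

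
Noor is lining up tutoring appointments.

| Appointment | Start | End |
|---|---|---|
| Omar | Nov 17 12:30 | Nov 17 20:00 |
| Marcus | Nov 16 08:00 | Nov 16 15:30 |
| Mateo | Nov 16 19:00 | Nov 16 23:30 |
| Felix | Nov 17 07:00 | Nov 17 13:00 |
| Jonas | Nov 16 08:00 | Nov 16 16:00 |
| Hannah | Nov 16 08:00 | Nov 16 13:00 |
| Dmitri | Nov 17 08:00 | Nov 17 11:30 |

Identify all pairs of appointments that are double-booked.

Dmitri & Felix, Felix & Omar, Hannah & Jonas, Hannah & Marcus, Jonas & Marcus

Sorted by start: Jonas, Hannah, Marcus, Mateo, Felix, Dmitri, Omar.
Hannah starts before Jonas ends → Jonas and Hannah overlap.
Marcus starts before Jonas ends → Jonas and Marcus overlap.
Mateo starts after Jonas ends, so nothing later overlaps Jonas either.
Marcus starts before Hannah ends → Hannah and Marcus overlap.
Mateo starts after Hannah ends, so nothing later overlaps Hannah either.
Mateo starts after Marcus ends, so nothing later overlaps Marcus either.
Felix starts after Mateo ends, so nothing later overlaps Mateo either.
Dmitri starts before Felix ends → Felix and Dmitri overlap.
Omar starts before Felix ends → Felix and Omar overlap.
Omar starts after Dmitri ends.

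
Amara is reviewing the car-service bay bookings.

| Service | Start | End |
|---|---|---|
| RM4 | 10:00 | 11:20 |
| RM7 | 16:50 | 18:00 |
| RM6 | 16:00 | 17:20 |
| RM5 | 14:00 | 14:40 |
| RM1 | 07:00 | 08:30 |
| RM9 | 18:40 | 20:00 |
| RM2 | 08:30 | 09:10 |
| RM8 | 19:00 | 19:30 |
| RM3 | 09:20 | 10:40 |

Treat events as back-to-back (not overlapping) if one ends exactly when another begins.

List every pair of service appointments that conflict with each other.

RM3 & RM4, RM6 & RM7, RM8 & RM9

Check each pair: they overlap iff neither finishes before the other starts.
Sorted by start: RM1, RM2, RM3, RM4, RM5, RM6, RM7, RM9, RM8.
RM2 starts exactly when RM1 ends (back-to-back, no overlap), so RM1 has no further overlaps.
RM3 starts after RM2 ends, so RM2 has no further overlaps.
RM4 starts before RM3 ends → RM3 and RM4 overlap.
RM5 starts after RM3 ends, so RM3 has no further overlaps.
RM5 starts after RM4 ends, so RM4 has no further overlaps.
RM6 starts after RM5 ends, so RM5 has no further overlaps.
RM7 starts before RM6 ends → RM6 and RM7 overlap.
RM9 starts after RM6 ends, so RM6 has no further overlaps.
RM9 starts after RM7 ends, so RM7 has no further overlaps.
RM8 starts before RM9 ends → RM9 and RM8 overlap.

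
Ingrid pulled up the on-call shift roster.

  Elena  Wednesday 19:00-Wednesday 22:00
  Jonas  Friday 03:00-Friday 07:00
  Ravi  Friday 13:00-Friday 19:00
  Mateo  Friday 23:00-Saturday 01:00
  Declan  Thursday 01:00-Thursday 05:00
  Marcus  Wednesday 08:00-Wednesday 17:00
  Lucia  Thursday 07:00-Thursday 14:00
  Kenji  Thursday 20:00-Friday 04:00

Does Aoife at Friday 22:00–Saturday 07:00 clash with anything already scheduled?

Yes — it overlaps Mateo

Marcus: ends Wednesday 17:00 at or before Aoife starts Friday 22:00 → clear.
Elena: ends Wednesday 22:00 at or before Aoife starts Friday 22:00 → clear.
Declan: ends Thursday 05:00 at or before Aoife starts Friday 22:00 → clear.
Lucia: ends Thursday 14:00 at or before Aoife starts Friday 22:00 → clear.
Kenji: ends Friday 04:00 at or before Aoife starts Friday 22:00 → clear.
Jonas: ends Friday 07:00 at or before Aoife starts Friday 22:00 → clear.
Ravi: ends Friday 19:00 at or before Aoife starts Friday 22:00 → clear.
Mateo: starts Friday 23:00 before Aoife ends Saturday 07:00, and ends Saturday 01:00 after Aoife starts Friday 22:00 → overlap.
Aoife overlaps Mateo.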